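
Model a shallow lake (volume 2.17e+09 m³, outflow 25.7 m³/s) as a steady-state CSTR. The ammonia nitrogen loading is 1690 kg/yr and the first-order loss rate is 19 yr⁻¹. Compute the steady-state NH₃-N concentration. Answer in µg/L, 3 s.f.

Outflow Q = 25.7 m³/s × 3.156e+07 s/yr = 8.11e+08 m³/yr.
Steady-state CSTR mass balance: W = Q·C + k·V·C, so C = W/(Q + kV).
Q + kV = 8.11e+08 + 19·2.17e+09 = 4.204e+10 m³/yr.
C = 1690/4.204e+10 = 4.02e-08 kg/m³ = 4.02e-05 mg/L = 0.0402 µg/L.

0.0402 µg/L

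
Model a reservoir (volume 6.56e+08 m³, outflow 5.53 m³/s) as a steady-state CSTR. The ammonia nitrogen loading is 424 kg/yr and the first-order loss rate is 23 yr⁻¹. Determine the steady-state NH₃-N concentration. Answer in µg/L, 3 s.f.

Outflow Q = 5.53 m³/s × 3.156e+07 s/yr = 1.745e+08 m³/yr.
Steady-state CSTR mass balance: W = Q·C + k·V·C, so C = W/(Q + kV).
Q + kV = 1.745e+08 + 23·6.56e+08 = 1.526e+10 m³/yr.
C = 424/1.526e+10 = 2.778e-08 kg/m³ = 2.778e-05 mg/L = 0.02778 µg/L.

0.0278 µg/L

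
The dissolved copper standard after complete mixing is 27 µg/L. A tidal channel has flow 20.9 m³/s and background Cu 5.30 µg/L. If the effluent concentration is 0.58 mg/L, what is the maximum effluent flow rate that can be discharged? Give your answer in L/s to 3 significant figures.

820 L/s

5.30 µg/L = 0.0053 mg/L.
27 µg/L = 0.027 mg/L.
Mass balance at complete mixing: C_std·(Q_w + Q_r) = Q_w·C_e + Q_r·C_b.
Rearranging, Q_w = Q_r·(C_std − C_b)/(C_e − C_std) = 20.9·(0.027 − 0.0053) / (0.58 − 0.027) = 0.8201 m³/s.
= 820.1 L/s.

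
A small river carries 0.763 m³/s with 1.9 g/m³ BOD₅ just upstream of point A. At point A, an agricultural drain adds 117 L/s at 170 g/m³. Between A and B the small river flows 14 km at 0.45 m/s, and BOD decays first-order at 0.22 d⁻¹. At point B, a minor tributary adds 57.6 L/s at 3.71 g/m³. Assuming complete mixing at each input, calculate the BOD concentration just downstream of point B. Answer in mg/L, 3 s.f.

21.3 mg/L

117 L/s = 0.117 m³/s.
After input A: C = (0.763·1.9 + 0.117·170) / 0.88 = 24.25 mg/L.
Over the 14 km reach to input B (t = 3.111e+04 s = 0.3601 d), decay gives C = 24.25·exp(−0.22·0.3601) = 22.4 mg/L.
57.6 L/s = 0.0576 m³/s.
After input B: C = (0.88·22.4 + 0.0576·3.71) / 0.9376 = 21.25 mg/L.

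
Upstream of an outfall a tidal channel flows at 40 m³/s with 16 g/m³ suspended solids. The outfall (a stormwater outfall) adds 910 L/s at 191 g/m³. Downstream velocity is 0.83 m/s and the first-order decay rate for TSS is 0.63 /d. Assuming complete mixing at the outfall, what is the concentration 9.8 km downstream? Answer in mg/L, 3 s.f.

18.3 mg/L

910 L/s = 0.91 m³/s.
After complete mixing, C₀ = (0.91·191 + 40·16) / 40.91 = 19.89 mg/L.
Travel time t = 9800 m / 0.83 m/s = 1.181e+04 s = 0.1367 d.
C = 19.89·exp(−0.63·0.1367) = 19.89·0.9175 = 18.25 mg/L.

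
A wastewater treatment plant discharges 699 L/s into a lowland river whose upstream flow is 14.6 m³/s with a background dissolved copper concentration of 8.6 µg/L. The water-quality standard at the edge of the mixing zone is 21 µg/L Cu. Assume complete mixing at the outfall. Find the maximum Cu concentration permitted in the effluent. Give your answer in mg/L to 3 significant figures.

0.280 mg/L

699 L/s = 0.699 m³/s.
8.6 µg/L = 0.0086 mg/L.
21 µg/L = 0.021 mg/L.
Mass balance: 0.021·15.3 = 0.699·Cₑ + 14.6·0.0086.
Cₑ = (0.3213 − 0.1256) / 0.699 = 0.28 mg/L.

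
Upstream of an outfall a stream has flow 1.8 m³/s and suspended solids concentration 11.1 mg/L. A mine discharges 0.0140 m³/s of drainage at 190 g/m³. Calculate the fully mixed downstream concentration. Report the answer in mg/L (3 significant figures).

Flow-weighted mixing gives C = (0.014·190 + 1.8·11.1) / (0.014 + 1.8) = 22.64/1.814 = 12.48 mg/L.

12.5 mg/L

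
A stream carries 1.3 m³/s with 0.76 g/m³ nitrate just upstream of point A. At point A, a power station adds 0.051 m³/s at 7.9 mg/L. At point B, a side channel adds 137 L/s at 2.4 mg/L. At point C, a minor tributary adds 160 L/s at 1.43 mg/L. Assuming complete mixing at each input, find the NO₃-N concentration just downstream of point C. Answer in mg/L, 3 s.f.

1.18 mg/L

After input A: C = (1.3·0.76 + 0.051·7.9) / 1.351 = 1.03 mg/L.
137 L/s = 0.137 m³/s.
After input B: C = (1.351·1.03 + 0.137·2.4) / 1.488 = 1.156 mg/L.
160 L/s = 0.16 m³/s.
After input C: C = (1.488·1.156 + 0.16·1.43) / 1.648 = 1.182 mg/L.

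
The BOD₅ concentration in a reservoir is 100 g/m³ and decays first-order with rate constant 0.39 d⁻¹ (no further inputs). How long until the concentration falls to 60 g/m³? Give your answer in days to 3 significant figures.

1.31 d

t = ln(C₀/C)/k = ln(100/60)/0.39 = 0.5108/0.39 = 1.31 d.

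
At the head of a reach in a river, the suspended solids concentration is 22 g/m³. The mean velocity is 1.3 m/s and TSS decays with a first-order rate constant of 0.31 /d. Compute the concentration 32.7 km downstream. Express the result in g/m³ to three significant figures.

Travel time t = 32.7 km / 1.3 m/s = 3.27e+04/1.3 = 2.515e+04 s = 0.2911 d.
First-order decay: C = 22·exp(−0.31·0.2911) = 22·0.9137 = 20.1 g/m³.

20.1 g/m³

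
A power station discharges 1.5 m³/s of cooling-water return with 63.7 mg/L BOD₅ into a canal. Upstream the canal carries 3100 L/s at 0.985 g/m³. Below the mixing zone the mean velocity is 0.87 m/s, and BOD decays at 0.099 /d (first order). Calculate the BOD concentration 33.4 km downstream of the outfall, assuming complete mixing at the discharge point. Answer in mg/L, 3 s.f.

20.5 mg/L

3100 L/s = 3.1 m³/s.
After complete mixing, C₀ = (1.5·63.7 + 3.1·0.985) / 4.6 = 21.44 mg/L.
Travel time t = 3.34e+04 m / 0.87 m/s = 3.839e+04 s = 0.4443 d.
C = 21.44·exp(−0.099·0.4443) = 21.44·0.957 = 20.51 mg/L.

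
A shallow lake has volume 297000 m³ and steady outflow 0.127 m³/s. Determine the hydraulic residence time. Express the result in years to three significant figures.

0.0741 yr

Q = 0.127 m³/s × 3.156e+07 s/yr = 4.008e+06 m³/yr.
Hydraulic residence time τ = V/Q = 297000/4.008e+06 = 0.07411 yr.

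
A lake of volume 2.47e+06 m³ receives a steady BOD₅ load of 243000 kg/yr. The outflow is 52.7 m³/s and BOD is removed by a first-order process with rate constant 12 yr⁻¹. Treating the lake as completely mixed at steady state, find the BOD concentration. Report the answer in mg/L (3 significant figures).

0.144 mg/L

Outflow Q = 52.7 m³/s × 3.156e+07 s/yr = 1.663e+09 m³/yr.
Steady-state CSTR mass balance: W = Q·C + k·V·C, so C = W/(Q + kV).
Q + kV = 1.663e+09 + 12·2.47e+06 = 1.693e+09 m³/yr.
C = 243000/1.693e+09 = 0.0001436 kg/m³ = 0.1436 mg/L.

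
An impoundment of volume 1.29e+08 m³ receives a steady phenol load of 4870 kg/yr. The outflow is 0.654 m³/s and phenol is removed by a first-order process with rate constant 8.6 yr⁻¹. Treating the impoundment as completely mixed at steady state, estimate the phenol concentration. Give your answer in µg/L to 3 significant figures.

Outflow Q = 0.654 m³/s × 3.156e+07 s/yr = 2.064e+07 m³/yr.
Steady-state CSTR mass balance: W = Q·C + k·V·C, so C = W/(Q + kV).
Q + kV = 2.064e+07 + 8.6·1.29e+08 = 1.13e+09 m³/yr.
C = 4870/1.13e+09 = 4.31e-06 kg/m³ = 0.00431 mg/L = 4.31 µg/L.

4.31 µg/L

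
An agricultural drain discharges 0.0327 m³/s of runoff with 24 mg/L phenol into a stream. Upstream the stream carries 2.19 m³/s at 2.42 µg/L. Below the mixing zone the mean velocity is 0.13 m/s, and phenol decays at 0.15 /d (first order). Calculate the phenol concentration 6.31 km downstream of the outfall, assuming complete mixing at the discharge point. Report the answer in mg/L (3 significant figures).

2.42 µg/L = 0.00242 mg/L.
After complete mixing, C₀ = (0.0327·24 + 2.19·0.00242) / 2.223 = 0.3555 mg/L.
Travel time t = 6310 m / 0.13 m/s = 4.854e+04 s = 0.5618 d.
C = 0.3555·exp(−0.15·0.5618) = 0.3555·0.9192 = 0.3267 mg/L.

0.327 mg/L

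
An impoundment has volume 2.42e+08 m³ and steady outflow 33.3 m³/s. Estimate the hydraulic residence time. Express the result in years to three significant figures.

Q = 33.3 m³/s × 3.156e+07 s/yr = 1.051e+09 m³/yr.
Hydraulic residence time τ = V/Q = 2.42e+08/1.051e+09 = 0.2303 yr.

0.230 yr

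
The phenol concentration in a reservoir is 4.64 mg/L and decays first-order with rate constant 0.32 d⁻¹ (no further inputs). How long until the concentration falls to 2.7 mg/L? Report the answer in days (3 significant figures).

t = ln(C₀/C)/k = ln(4.64/2.7)/0.32 = 0.5415/0.32 = 1.692 d.

1.69 d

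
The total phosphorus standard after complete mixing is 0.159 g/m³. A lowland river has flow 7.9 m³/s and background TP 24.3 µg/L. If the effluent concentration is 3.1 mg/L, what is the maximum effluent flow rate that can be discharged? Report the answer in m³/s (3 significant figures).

24.3 µg/L = 0.0243 mg/L.
Mass balance at complete mixing: C_std·(Q_w + Q_r) = Q_w·C_e + Q_r·C_b.
Rearranging, Q_w = Q_r·(C_std − C_b)/(C_e − C_std) = 7.9·(0.159 − 0.0243) / (3.1 − 0.159) = 0.3618 m³/s.

0.362 m³/s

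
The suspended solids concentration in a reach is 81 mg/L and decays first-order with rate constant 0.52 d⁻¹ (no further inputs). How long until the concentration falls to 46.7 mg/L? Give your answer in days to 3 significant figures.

1.06 d

t = ln(C₀/C)/k = ln(81/46.7)/0.52 = 0.5507/0.52 = 1.059 d.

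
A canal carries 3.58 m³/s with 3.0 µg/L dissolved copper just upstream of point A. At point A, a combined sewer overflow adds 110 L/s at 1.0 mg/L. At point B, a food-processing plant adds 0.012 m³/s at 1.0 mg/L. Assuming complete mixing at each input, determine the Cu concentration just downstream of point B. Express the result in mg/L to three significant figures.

3.0 µg/L = 0.003 mg/L.
110 L/s = 0.11 m³/s.
After input A: C = (3.58·0.003 + 0.11·1) / 3.69 = 0.03272 mg/L.
After input B: C = (3.69·0.03272 + 0.012·1) / 3.702 = 0.03586 mg/L.

0.0359 mg/L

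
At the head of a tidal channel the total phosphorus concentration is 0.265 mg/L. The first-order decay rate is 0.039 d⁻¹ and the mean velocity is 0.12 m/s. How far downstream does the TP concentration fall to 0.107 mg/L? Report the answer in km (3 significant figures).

241 km

From C = C₀·e^(−kt), t = ln(C₀/C)/k = ln(0.265/0.107)/0.039 = 0.9069/0.039 = 23.25 d.
Distance = v·t = 0.12 m/s × 2.009e+06 s = 2.411e+05 m = 241.1 km.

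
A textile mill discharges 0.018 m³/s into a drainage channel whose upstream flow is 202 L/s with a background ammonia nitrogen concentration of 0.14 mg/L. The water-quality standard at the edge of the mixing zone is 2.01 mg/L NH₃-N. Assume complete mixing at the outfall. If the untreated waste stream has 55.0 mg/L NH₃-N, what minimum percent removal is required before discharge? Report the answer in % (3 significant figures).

202 L/s = 0.202 m³/s.
Mass balance: 2.01·0.22 = 0.018·Cₑ + 0.202·0.14.
Cₑ = (0.4422 − 0.02828) / 0.018 = 23 mg/L.
Required removal = 1 − 23/55.0 = 58.19 %.

58.2 %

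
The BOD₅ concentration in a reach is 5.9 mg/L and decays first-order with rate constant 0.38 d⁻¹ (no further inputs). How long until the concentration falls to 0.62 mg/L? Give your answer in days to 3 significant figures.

t = ln(C₀/C)/k = ln(5.9/0.62)/0.38 = 2.253/0.38 = 5.929 d.

5.93 d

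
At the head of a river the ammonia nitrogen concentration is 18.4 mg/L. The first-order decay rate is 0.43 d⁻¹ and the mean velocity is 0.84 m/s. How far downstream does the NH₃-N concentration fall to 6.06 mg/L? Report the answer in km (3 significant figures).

From C = C₀·e^(−kt), t = ln(C₀/C)/k = ln(18.4/6.06)/0.43 = 1.111/0.43 = 2.583 d.
Distance = v·t = 0.84 m/s × 2.232e+05 s = 1.875e+05 m = 187.5 km.

187 km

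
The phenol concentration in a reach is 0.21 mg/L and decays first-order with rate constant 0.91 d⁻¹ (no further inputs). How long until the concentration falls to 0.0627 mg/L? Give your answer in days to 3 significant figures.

t = ln(C₀/C)/k = ln(0.21/0.0627)/0.91 = 1.209/0.91 = 1.328 d.

1.33 d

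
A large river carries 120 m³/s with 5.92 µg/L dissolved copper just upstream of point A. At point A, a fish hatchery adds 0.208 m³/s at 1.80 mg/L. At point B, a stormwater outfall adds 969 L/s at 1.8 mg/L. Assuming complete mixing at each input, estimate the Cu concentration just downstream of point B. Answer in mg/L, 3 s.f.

5.92 µg/L = 0.00592 mg/L.
After input A: C = (120·0.00592 + 0.208·1.8) / 120.2 = 0.009024 mg/L.
969 L/s = 0.969 m³/s.
After input B: C = (120.2·0.009024 + 0.969·1.8) / 121.2 = 0.02335 mg/L.

0.0233 mg/L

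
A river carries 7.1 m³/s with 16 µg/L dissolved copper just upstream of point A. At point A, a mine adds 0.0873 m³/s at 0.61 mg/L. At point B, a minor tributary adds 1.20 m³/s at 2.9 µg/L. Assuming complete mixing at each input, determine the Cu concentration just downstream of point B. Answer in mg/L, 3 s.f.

16 µg/L = 0.016 mg/L.
After input A: C = (7.1·0.016 + 0.0873·0.61) / 7.187 = 0.02321 mg/L.
2.9 µg/L = 0.0029 mg/L.
After input B: C = (7.187·0.02321 + 1.2·0.0029) / 8.387 = 0.02031 mg/L.

0.0203 mg/L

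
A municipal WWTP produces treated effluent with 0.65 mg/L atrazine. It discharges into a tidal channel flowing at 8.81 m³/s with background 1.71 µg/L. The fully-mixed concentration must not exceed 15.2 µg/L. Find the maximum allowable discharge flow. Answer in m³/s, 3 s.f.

1.71 µg/L = 0.00171 mg/L.
15.2 µg/L = 0.0152 mg/L.
Mass balance at complete mixing: C_std·(Q_w + Q_r) = Q_w·C_e + Q_r·C_b.
Rearranging, Q_w = Q_r·(C_std − C_b)/(C_e − C_std) = 8.81·(0.0152 − 0.00171) / (0.65 − 0.0152) = 0.1872 m³/s.

0.187 m³/s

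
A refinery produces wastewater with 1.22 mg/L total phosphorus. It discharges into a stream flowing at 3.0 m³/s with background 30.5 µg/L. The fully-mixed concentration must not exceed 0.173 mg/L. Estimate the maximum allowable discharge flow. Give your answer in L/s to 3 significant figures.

30.5 µg/L = 0.0305 mg/L.
Mass balance at complete mixing: C_std·(Q_w + Q_r) = Q_w·C_e + Q_r·C_b.
Rearranging, Q_w = Q_r·(C_std − C_b)/(C_e − C_std) = 3.0·(0.173 − 0.0305) / (1.22 − 0.173) = 0.4083 m³/s.
= 408.3 L/s.

408 L/s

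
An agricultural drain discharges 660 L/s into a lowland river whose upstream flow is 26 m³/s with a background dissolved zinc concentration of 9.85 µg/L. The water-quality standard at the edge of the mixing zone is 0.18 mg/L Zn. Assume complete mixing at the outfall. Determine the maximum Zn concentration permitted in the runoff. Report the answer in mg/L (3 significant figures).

660 L/s = 0.66 m³/s.
9.85 µg/L = 0.00985 mg/L.
Mass balance: 0.18·26.66 = 0.66·Cₑ + 26·0.00985.
Cₑ = (4.799 − 0.2561) / 0.66 = 6.883 mg/L.

6.88 mg/L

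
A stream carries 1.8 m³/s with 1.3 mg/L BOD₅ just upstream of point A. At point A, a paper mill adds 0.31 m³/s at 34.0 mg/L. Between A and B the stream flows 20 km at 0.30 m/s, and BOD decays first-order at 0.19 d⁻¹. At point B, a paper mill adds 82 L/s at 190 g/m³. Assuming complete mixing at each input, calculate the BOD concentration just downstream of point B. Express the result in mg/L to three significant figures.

12.2 mg/L

After input A: C = (1.8·1.3 + 0.31·34) / 2.11 = 6.104 mg/L.
Over the 20 km reach to input B (t = 6.667e+04 s = 0.7716 d), decay gives C = 6.104·exp(−0.19·0.7716) = 5.272 mg/L.
82 L/s = 0.082 m³/s.
After input B: C = (2.11·5.272 + 0.082·190) / 2.192 = 12.18 mg/L.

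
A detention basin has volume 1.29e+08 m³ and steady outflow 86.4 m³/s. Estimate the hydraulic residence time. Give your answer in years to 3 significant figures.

Q = 86.4 m³/s × 3.156e+07 s/yr = 2.727e+09 m³/yr.
Hydraulic residence time τ = V/Q = 1.29e+08/2.727e+09 = 0.04731 yr.

0.0473 yr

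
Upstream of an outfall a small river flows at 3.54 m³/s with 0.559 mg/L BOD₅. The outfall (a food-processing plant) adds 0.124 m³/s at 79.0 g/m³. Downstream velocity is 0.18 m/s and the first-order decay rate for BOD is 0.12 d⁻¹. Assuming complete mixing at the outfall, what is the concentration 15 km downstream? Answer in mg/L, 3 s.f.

After complete mixing, C₀ = (0.124·79 + 3.54·0.559) / 3.664 = 3.214 mg/L.
Travel time t = 1.5e+04 m / 0.18 m/s = 8.333e+04 s = 0.9645 d.
C = 3.214·exp(−0.12·0.9645) = 3.214·0.8907 = 2.862 mg/L.

2.86 mg/L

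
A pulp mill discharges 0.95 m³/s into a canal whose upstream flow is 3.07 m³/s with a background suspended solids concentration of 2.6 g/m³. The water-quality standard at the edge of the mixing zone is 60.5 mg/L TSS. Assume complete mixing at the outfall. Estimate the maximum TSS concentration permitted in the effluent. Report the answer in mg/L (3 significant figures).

Mass balance: 60.5·4.02 = 0.95·Cₑ + 3.07·2.6.
Cₑ = (243.2 − 7.982) / 0.95 = 247.6 mg/L.

248 mg/L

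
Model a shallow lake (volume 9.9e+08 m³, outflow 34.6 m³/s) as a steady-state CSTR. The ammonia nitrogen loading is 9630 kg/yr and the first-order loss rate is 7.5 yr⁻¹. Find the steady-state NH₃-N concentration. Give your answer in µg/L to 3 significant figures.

Outflow Q = 34.6 m³/s × 3.156e+07 s/yr = 1.092e+09 m³/yr.
Steady-state CSTR mass balance: W = Q·C + k·V·C, so C = W/(Q + kV).
Q + kV = 1.092e+09 + 7.5·9.9e+08 = 8.517e+09 m³/yr.
C = 9630/8.517e+09 = 1.131e-06 kg/m³ = 0.001131 mg/L = 1.131 µg/L.

1.13 µg/L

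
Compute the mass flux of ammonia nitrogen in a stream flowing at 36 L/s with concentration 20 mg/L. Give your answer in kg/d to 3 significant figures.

62.2 kg/d

36 L/s = 0.036 m³/s.
Mass flux = Q·C = 0.036 m³/s × 20 g/m³ = 0.72 g/s.
= 0.72 g/s × 86.4 = 62.21 kg/d.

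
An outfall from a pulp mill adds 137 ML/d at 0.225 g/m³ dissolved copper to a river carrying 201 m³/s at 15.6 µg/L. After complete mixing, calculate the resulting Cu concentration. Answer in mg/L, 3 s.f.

137 ML/d = 1.586 m³/s.
15.6 µg/L = 0.0156 mg/L.
Conservation of mass across the mixing zone: C = (1.586·0.225 + 201·0.0156) / (1.586 + 201) = 3.492/202.6 = 0.01724 mg/L.

0.0172 mg/L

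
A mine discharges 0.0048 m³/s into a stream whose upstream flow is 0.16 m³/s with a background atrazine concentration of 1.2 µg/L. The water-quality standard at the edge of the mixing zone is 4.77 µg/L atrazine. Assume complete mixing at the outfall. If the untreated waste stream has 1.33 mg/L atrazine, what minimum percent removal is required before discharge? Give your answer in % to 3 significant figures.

90.7 %

1.2 µg/L = 0.0012 mg/L.
4.77 µg/L = 0.00477 mg/L.
Mass balance: 0.00477·0.1648 = 0.0048·Cₑ + 0.16·0.0012.
Cₑ = (0.0007861 − 0.000192) / 0.0048 = 0.1238 mg/L.
Required removal = 1 − 0.1238/1.33 = 90.69 %.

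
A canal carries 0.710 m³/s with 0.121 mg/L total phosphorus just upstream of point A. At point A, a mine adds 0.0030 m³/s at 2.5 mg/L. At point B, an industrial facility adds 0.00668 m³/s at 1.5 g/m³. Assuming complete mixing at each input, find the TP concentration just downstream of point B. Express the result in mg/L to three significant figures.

After input A: C = (0.71·0.121 + 0.003·2.5) / 0.713 = 0.131 mg/L.
After input B: C = (0.713·0.131 + 0.00668·1.5) / 0.7197 = 0.1437 mg/L.

0.144 mg/L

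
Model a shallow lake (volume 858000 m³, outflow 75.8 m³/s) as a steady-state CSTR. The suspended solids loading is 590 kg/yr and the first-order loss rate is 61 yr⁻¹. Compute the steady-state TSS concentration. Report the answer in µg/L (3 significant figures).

0.241 µg/L

Outflow Q = 75.8 m³/s × 3.156e+07 s/yr = 2.392e+09 m³/yr.
Steady-state CSTR mass balance: W = Q·C + k·V·C, so C = W/(Q + kV).
Q + kV = 2.392e+09 + 61·858000 = 2.444e+09 m³/yr.
C = 590/2.444e+09 = 2.414e-07 kg/m³ = 0.0002414 mg/L = 0.2414 µg/L.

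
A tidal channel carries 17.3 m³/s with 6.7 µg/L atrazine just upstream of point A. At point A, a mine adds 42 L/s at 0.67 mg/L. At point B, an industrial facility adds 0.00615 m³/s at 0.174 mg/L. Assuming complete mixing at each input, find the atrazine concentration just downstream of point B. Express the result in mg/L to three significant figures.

0.00837 mg/L

6.7 µg/L = 0.0067 mg/L.
42 L/s = 0.042 m³/s.
After input A: C = (17.3·0.0067 + 0.042·0.67) / 17.34 = 0.008306 mg/L.
After input B: C = (17.34·0.008306 + 0.00615·0.174) / 17.35 = 0.008365 mg/L.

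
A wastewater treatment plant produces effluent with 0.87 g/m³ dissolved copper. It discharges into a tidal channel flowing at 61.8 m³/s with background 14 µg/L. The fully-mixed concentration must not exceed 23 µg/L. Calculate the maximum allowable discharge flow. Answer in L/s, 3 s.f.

657 L/s

14 µg/L = 0.014 mg/L.
23 µg/L = 0.023 mg/L.
Mass balance at complete mixing: C_std·(Q_w + Q_r) = Q_w·C_e + Q_r·C_b.
Rearranging, Q_w = Q_r·(C_std − C_b)/(C_e − C_std) = 61.8·(0.023 − 0.014) / (0.87 − 0.023) = 0.6567 m³/s.
= 656.7 L/s.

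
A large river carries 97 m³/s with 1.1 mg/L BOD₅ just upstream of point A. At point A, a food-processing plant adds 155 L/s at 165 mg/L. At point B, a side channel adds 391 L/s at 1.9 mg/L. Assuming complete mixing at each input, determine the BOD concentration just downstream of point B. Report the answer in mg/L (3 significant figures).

1.36 mg/L

155 L/s = 0.155 m³/s.
After input A: C = (97·1.1 + 0.155·165) / 97.16 = 1.361 mg/L.
391 L/s = 0.391 m³/s.
After input B: C = (97.16·1.361 + 0.391·1.9) / 97.55 = 1.364 mg/L.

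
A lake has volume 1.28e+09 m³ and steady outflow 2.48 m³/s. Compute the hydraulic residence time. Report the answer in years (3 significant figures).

16.4 yr

Q = 2.48 m³/s × 3.156e+07 s/yr = 7.826e+07 m³/yr.
Hydraulic residence time τ = V/Q = 1.28e+09/7.826e+07 = 16.36 yr.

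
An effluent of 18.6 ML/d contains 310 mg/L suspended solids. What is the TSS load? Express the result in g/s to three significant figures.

66.7 g/s

18.6 ML/d = 0.2153 m³/s.
Mass flux = Q·C = 0.2153 m³/s × 310 g/m³ = 66.74 g/s.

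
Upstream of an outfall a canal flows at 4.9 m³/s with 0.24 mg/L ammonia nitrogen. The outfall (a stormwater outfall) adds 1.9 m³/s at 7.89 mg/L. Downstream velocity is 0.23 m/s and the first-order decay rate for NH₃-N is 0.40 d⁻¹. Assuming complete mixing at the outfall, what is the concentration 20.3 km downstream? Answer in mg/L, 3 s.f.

After complete mixing, C₀ = (1.9·7.89 + 4.9·0.24) / 6.8 = 2.377 mg/L.
Travel time t = 2.03e+04 m / 0.23 m/s = 8.826e+04 s = 1.022 d.
C = 2.377·exp(−0.40·1.022) = 2.377·0.6646 = 1.58 mg/L.

1.58 mg/L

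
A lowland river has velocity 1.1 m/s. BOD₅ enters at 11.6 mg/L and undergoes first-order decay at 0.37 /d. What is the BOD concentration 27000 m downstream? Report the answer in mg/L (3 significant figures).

Travel time t = 27000 m / 1.1 m/s = 2.7e+04/1.1 = 2.455e+04 s = 0.2841 d.
First-order decay: C = 11.6·exp(−0.37·0.2841) = 11.6·0.9002 = 10.44 mg/L.

10.4 mg/L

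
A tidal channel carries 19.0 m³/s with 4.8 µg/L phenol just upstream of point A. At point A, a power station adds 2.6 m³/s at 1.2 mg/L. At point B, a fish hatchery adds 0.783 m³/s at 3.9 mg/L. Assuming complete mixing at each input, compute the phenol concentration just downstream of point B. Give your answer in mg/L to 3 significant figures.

0.280 mg/L

4.8 µg/L = 0.0048 mg/L.
After input A: C = (19·0.0048 + 2.6·1.2) / 21.6 = 0.1487 mg/L.
After input B: C = (21.6·0.1487 + 0.783·3.9) / 22.38 = 0.2799 mg/L.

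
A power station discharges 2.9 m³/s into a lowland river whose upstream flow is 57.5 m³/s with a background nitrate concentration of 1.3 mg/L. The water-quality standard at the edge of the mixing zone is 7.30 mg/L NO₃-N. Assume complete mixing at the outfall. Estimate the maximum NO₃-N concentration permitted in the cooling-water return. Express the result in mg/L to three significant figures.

Mass balance: 7.3·60.4 = 2.9·Cₑ + 57.5·1.3.
Cₑ = (440.9 − 74.75) / 2.9 = 126.3 mg/L.

126 mg/L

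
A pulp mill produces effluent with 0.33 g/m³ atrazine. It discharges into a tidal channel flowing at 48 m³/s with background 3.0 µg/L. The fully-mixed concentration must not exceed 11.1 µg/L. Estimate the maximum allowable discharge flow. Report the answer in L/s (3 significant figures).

1220 L/s

3.0 µg/L = 0.003 mg/L.
11.1 µg/L = 0.0111 mg/L.
Mass balance at complete mixing: C_std·(Q_w + Q_r) = Q_w·C_e + Q_r·C_b.
Rearranging, Q_w = Q_r·(C_std − C_b)/(C_e − C_std) = 48·(0.0111 − 0.003) / (0.33 − 0.0111) = 1.219 m³/s.
= 1219 L/s.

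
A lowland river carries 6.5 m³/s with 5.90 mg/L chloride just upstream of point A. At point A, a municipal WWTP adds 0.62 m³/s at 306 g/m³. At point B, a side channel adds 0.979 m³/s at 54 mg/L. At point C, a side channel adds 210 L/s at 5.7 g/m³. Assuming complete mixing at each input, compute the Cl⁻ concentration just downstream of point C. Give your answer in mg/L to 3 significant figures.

34.0 mg/L

After input A: C = (6.5·5.9 + 0.62·306) / 7.12 = 32.03 mg/L.
After input B: C = (7.12·32.03 + 0.979·54) / 8.099 = 34.69 mg/L.
210 L/s = 0.21 m³/s.
After input C: C = (8.099·34.69 + 0.21·5.7) / 8.309 = 33.96 mg/L.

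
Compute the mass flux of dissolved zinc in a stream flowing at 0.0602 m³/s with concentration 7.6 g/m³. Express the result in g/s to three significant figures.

0.458 g/s

Mass flux = Q·C = 0.0602 m³/s × 7.6 g/m³ = 0.4575 g/s.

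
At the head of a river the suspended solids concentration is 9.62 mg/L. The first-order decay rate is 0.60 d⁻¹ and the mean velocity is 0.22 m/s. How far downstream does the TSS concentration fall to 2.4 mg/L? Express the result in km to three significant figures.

44.0 km

From C = C₀·e^(−kt), t = ln(C₀/C)/k = ln(9.62/2.4)/0.60 = 1.388/0.60 = 2.314 d.
Distance = v·t = 0.22 m/s × 1.999e+05 s = 4.398e+04 m = 43.98 km.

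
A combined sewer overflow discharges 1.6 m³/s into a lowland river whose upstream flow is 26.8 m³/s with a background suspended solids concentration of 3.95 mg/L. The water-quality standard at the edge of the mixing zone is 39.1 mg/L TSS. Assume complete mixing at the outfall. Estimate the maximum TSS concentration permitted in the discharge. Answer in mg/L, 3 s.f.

Mass balance: 39.1·28.4 = 1.6·Cₑ + 26.8·3.95.
Cₑ = (1110 − 105.9) / 1.6 = 627.9 mg/L.

628 mg/L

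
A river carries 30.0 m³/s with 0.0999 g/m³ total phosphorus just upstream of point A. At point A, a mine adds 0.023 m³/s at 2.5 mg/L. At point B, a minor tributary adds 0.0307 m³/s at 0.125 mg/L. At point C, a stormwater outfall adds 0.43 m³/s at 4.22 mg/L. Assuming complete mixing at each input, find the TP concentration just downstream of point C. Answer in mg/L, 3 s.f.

After input A: C = (30·0.0999 + 0.023·2.5) / 30.02 = 0.1017 mg/L.
After input B: C = (30.02·0.1017 + 0.0307·0.125) / 30.05 = 0.1018 mg/L.
After input C: C = (30.05·0.1018 + 0.43·4.22) / 30.48 = 0.1599 mg/L.

0.160 mg/L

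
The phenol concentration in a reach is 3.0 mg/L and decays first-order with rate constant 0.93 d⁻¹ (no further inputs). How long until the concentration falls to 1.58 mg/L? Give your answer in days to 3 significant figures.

0.689 d

t = ln(C₀/C)/k = ln(3.0/1.58)/0.93 = 0.6412/0.93 = 0.6894 d.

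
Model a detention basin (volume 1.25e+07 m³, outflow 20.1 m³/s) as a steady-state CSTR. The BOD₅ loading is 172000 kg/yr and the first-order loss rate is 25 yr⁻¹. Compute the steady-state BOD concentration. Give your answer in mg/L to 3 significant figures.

Outflow Q = 20.1 m³/s × 3.156e+07 s/yr = 6.343e+08 m³/yr.
Steady-state CSTR mass balance: W = Q·C + k·V·C, so C = W/(Q + kV).
Q + kV = 6.343e+08 + 25·1.25e+07 = 9.468e+08 m³/yr.
C = 172000/9.468e+08 = 0.0001817 kg/m³ = 0.1817 mg/L.

0.182 mg/L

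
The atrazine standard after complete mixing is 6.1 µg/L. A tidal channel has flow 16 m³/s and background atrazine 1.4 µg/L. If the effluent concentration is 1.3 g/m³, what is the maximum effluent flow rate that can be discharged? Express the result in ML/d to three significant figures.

5.02 ML/d

1.4 µg/L = 0.0014 mg/L.
6.1 µg/L = 0.0061 mg/L.
Mass balance at complete mixing: C_std·(Q_w + Q_r) = Q_w·C_e + Q_r·C_b.
Rearranging, Q_w = Q_r·(C_std − C_b)/(C_e − C_std) = 16·(0.0061 − 0.0014) / (1.3 − 0.0061) = 0.05812 m³/s.
= 5.021 ML/d.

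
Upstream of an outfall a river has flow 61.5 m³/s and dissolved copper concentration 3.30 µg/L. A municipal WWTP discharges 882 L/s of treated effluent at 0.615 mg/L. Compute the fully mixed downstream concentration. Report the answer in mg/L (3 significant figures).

882 L/s = 0.882 m³/s.
3.30 µg/L = 0.0033 mg/L.
By mass balance at complete mixing, C = (0.882·0.615 + 61.5·0.0033) / (0.882 + 61.5) = 0.7454/62.38 = 0.01195 mg/L.

0.0119 mg/L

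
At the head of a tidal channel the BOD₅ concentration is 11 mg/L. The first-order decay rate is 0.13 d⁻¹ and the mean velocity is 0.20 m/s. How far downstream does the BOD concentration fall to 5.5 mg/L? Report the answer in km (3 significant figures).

From C = C₀·e^(−kt), t = ln(C₀/C)/k = ln(11/5.5)/0.13 = 0.6931/0.13 = 5.332 d.
Distance = v·t = 0.20 m/s × 4.607e+05 s = 9.214e+04 m = 92.14 km.

92.1 km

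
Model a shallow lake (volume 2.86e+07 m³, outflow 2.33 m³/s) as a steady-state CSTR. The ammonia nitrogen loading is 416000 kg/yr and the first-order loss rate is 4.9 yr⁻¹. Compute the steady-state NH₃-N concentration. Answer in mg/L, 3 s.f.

Outflow Q = 2.33 m³/s × 3.156e+07 s/yr = 7.353e+07 m³/yr.
Steady-state CSTR mass balance: W = Q·C + k·V·C, so C = W/(Q + kV).
Q + kV = 7.353e+07 + 4.9·2.86e+07 = 2.137e+08 m³/yr.
C = 416000/2.137e+08 = 0.001947 kg/m³ = 1.947 mg/L.

1.95 mg/L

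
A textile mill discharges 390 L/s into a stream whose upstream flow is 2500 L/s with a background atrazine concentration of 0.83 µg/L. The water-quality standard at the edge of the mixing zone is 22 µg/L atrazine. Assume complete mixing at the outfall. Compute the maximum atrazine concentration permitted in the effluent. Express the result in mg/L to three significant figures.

390 L/s = 0.39 m³/s.
2500 L/s = 2.5 m³/s.
0.83 µg/L = 0.00083 mg/L.
22 µg/L = 0.022 mg/L.
Mass balance: 0.022·2.89 = 0.39·Cₑ + 2.5·0.00083.
Cₑ = (0.06358 − 0.002075) / 0.39 = 0.1577 mg/L.

0.158 mg/L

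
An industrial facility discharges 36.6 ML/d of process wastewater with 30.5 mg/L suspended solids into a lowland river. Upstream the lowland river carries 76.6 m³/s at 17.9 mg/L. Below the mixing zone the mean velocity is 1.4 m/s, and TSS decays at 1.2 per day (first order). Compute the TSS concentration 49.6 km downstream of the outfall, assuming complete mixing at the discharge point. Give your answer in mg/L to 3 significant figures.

36.6 ML/d = 0.4236 m³/s.
After complete mixing, C₀ = (0.4236·30.5 + 76.6·17.9) / 77.02 = 17.97 mg/L.
Travel time t = 4.96e+04 m / 1.4 m/s = 3.543e+04 s = 0.4101 d.
C = 17.97·exp(−1.2·0.4101) = 17.97·0.6114 = 10.99 mg/L.

11.0 mg/L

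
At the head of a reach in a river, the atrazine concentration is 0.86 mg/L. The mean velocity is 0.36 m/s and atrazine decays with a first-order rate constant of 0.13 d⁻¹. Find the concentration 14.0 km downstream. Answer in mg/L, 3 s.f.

0.811 mg/L

Travel time t = 14.0 km / 0.36 m/s = 1.4e+04/0.36 = 3.889e+04 s = 0.4501 d.
First-order decay: C = 0.86·exp(−0.13·0.4501) = 0.86·0.9432 = 0.8111 mg/L.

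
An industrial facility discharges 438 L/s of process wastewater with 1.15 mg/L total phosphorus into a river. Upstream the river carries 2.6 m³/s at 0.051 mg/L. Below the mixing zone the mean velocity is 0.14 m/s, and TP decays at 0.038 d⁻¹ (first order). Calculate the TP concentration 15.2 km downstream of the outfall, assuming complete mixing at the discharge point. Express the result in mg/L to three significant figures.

0.200 mg/L

438 L/s = 0.438 m³/s.
After complete mixing, C₀ = (0.438·1.15 + 2.6·0.051) / 3.038 = 0.2094 mg/L.
Travel time t = 1.52e+04 m / 0.14 m/s = 1.086e+05 s = 1.257 d.
C = 0.2094·exp(−0.038·1.257) = 0.2094·0.9534 = 0.1997 mg/L.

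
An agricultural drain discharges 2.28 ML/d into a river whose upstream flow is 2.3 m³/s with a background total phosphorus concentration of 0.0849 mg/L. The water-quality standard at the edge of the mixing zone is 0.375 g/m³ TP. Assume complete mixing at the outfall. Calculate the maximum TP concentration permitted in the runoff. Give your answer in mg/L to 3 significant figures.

25.7 mg/L

2.28 ML/d = 0.02639 m³/s.
Mass balance: 0.375·2.326 = 0.02639·Cₑ + 2.3·0.0849.
Cₑ = (0.8724 − 0.1953) / 0.02639 = 25.66 mg/L.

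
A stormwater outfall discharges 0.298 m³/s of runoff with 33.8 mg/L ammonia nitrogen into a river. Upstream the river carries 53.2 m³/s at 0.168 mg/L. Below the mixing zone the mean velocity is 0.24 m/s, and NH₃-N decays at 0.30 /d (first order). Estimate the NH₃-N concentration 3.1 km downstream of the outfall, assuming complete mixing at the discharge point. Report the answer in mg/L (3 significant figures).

0.340 mg/L

After complete mixing, C₀ = (0.298·33.8 + 53.2·0.168) / 53.5 = 0.3553 mg/L.
Travel time t = 3100 m / 0.24 m/s = 1.292e+04 s = 0.1495 d.
C = 0.3553·exp(−0.30·0.1495) = 0.3553·0.9561 = 0.3398 mg/L.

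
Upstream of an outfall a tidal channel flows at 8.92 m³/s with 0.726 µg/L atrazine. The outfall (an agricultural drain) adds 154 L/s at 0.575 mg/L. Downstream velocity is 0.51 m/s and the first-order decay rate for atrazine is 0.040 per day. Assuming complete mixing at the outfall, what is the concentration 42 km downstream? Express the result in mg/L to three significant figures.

154 L/s = 0.154 m³/s.
0.726 µg/L = 0.000726 mg/L.
After complete mixing, C₀ = (0.154·0.575 + 8.92·0.000726) / 9.074 = 0.01047 mg/L.
Travel time t = 4.2e+04 m / 0.51 m/s = 8.235e+04 s = 0.9532 d.
C = 0.01047·exp(−0.040·0.9532) = 0.01047·0.9626 = 0.01008 mg/L.

0.0101 mg/L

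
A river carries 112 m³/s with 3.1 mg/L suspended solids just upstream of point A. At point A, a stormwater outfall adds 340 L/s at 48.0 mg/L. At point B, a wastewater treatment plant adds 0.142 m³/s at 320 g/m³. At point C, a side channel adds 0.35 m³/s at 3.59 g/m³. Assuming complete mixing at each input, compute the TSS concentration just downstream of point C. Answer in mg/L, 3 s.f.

340 L/s = 0.34 m³/s.
After input A: C = (112·3.1 + 0.34·48) / 112.3 = 3.236 mg/L.
After input B: C = (112.3·3.236 + 0.142·320) / 112.5 = 3.636 mg/L.
After input C: C = (112.5·3.636 + 0.35·3.59) / 112.8 = 3.636 mg/L.

3.64 mg/L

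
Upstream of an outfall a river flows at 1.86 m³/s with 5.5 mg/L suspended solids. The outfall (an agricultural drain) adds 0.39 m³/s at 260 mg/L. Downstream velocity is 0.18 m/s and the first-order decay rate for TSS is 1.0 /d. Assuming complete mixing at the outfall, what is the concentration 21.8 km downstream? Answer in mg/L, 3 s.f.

12.2 mg/L

After complete mixing, C₀ = (0.39·260 + 1.86·5.5) / 2.25 = 49.61 mg/L.
Travel time t = 2.18e+04 m / 0.18 m/s = 1.211e+05 s = 1.402 d.
C = 49.61·exp(−1.0·1.402) = 49.61·0.2462 = 12.21 mg/L.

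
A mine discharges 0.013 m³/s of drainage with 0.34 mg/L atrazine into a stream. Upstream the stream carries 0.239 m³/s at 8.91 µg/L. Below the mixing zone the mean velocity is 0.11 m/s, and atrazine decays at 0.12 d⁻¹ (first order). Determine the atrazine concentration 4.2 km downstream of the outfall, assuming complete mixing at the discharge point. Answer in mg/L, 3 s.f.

8.91 µg/L = 0.00891 mg/L.
After complete mixing, C₀ = (0.013·0.34 + 0.239·0.00891) / 0.252 = 0.02599 mg/L.
Travel time t = 4200 m / 0.11 m/s = 3.818e+04 s = 0.4419 d.
C = 0.02599·exp(−0.12·0.4419) = 0.02599·0.9484 = 0.02465 mg/L.

0.0246 mg/L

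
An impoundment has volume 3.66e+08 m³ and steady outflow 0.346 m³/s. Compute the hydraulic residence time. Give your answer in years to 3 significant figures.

33.5 yr

Q = 0.346 m³/s × 3.156e+07 s/yr = 1.092e+07 m³/yr.
Hydraulic residence time τ = V/Q = 3.66e+08/1.092e+07 = 33.52 yr.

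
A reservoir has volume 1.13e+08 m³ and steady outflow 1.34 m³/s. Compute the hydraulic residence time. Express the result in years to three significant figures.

Q = 1.34 m³/s × 3.156e+07 s/yr = 4.229e+07 m³/yr.
Hydraulic residence time τ = V/Q = 1.13e+08/4.229e+07 = 2.672 yr.

2.67 yr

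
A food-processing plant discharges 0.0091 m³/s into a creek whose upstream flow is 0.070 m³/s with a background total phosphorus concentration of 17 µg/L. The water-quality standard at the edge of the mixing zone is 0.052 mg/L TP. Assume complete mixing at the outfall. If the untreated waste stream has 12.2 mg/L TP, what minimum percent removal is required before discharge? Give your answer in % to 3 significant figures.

97.4 %

17 µg/L = 0.017 mg/L.
Mass balance: 0.052·0.0791 = 0.0091·Cₑ + 0.07·0.017.
Cₑ = (0.004113 − 0.00119) / 0.0091 = 0.3212 mg/L.
Required removal = 1 − 0.3212/12.2 = 97.37 %.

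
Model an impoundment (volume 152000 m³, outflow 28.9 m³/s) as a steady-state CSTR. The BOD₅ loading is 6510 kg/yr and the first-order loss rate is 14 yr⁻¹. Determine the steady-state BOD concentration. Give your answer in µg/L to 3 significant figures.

Outflow Q = 28.9 m³/s × 3.156e+07 s/yr = 9.12e+08 m³/yr.
Steady-state CSTR mass balance: W = Q·C + k·V·C, so C = W/(Q + kV).
Q + kV = 9.12e+08 + 14·152000 = 9.141e+08 m³/yr.
C = 6510/9.141e+08 = 7.121e-06 kg/m³ = 0.007121 mg/L = 7.121 µg/L.

7.12 µg/L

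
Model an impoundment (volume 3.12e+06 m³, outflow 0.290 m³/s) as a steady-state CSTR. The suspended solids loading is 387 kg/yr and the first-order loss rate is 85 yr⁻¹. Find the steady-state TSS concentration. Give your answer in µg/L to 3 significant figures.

Outflow Q = 0.290 m³/s × 3.156e+07 s/yr = 9.152e+06 m³/yr.
Steady-state CSTR mass balance: W = Q·C + k·V·C, so C = W/(Q + kV).
Q + kV = 9.152e+06 + 85·3.12e+06 = 2.744e+08 m³/yr.
C = 387/2.744e+08 = 1.411e-06 kg/m³ = 0.001411 mg/L = 1.411 µg/L.

1.41 µg/L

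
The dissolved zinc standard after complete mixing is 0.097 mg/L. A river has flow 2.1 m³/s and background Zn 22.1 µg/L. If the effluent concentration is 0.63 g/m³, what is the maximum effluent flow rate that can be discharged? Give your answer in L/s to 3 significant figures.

295 L/s

22.1 µg/L = 0.0221 mg/L.
Mass balance at complete mixing: C_std·(Q_w + Q_r) = Q_w·C_e + Q_r·C_b.
Rearranging, Q_w = Q_r·(C_std − C_b)/(C_e − C_std) = 2.1·(0.097 − 0.0221) / (0.63 − 0.097) = 0.2951 m³/s.
= 295.1 L/s.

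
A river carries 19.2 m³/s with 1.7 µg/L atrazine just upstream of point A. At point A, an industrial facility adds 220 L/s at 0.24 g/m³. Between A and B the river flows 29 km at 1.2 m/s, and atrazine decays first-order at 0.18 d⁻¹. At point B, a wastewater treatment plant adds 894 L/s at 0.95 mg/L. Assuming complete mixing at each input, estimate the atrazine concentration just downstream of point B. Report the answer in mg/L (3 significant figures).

1.7 µg/L = 0.0017 mg/L.
220 L/s = 0.22 m³/s.
After input A: C = (19.2·0.0017 + 0.22·0.24) / 19.42 = 0.0044 mg/L.
Over the 29 km reach to input B (t = 2.417e+04 s = 0.2797 d), decay gives C = 0.0044·exp(−0.18·0.2797) = 0.004184 mg/L.
894 L/s = 0.894 m³/s.
After input B: C = (19.42·0.004184 + 0.894·0.95) / 20.31 = 0.04581 mg/L.

0.0458 mg/L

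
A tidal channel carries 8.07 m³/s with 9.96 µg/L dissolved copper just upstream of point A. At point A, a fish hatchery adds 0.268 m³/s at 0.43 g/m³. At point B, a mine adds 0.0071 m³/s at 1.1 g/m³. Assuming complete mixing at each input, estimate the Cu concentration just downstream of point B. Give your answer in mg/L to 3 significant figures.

9.96 µg/L = 0.00996 mg/L.
After input A: C = (8.07·0.00996 + 0.268·0.43) / 8.338 = 0.02346 mg/L.
After input B: C = (8.338·0.02346 + 0.0071·1.1) / 8.345 = 0.02438 mg/L.

0.0244 mg/L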